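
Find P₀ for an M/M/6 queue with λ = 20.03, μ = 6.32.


a = λ/μ = 20.03/6.32 = 3.1693; ρ = a/c = 0.5282
Σ_{k=0}^{5} a^k/k! (terms k=0..5) = 1.00000 + 3.16930 + 5.02224 + 5.30567 + 4.20382 + 2.66464 = 21.36568
Tail: a^6/(6!(1−ρ)) = 1013.40543/(720·0.4718) = 2.98338
P₀ = 1/(21.36568 + 2.98338) = 1/24.34906 = 0.041069

Final: 0.041069


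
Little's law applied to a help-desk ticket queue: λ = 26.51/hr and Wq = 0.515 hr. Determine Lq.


Lq = λWq = 26.51·0.515 = 13.6527

Final: 13.6527


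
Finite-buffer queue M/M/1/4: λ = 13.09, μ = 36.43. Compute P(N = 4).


ρ = λ/μ = 13.09/36.43 = 0.3593
P_K = (1−ρ)ρ^K/(1−ρ^(K+1)) = (0.6407·0.016669)/(1 − 0.005990)
= 0.010680/0.994010 = 0.010744

Final: 0.010744


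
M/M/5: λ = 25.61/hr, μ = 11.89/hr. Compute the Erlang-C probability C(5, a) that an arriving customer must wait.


a = λ/μ = 2.1539; ρ = a/5 = 0.4308
P₀ = 0.114751 (from M/M/c formula)
C(c,a) = [a^c/(c!(1−ρ))]·P₀ = [46.35949/(120·0.5692)]·0.114751
= 0.67870·0.114751 = 0.077882

Final: 0.077882


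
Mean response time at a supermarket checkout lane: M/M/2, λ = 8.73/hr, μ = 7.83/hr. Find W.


a = 1.1149; ρ = 0.5575; P₀ = 0.284133
Lq = P₀·a^c·ρ/(c!(1−ρ)²) = 0.50273
Wq = Lq/λ = 0.50273/8.73 = 0.05759 hr
W = Wq + 1/μ = 0.05759 + 0.12771 = 0.18530 hr

Final: 0.18530 hr


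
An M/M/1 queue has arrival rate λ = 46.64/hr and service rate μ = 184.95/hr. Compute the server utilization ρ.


ρ = λ/μ = 46.64/184.95 = 0.2522

Final: 0.2522


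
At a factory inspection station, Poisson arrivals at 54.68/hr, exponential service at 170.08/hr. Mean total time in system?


W = 1/(μ−λ) = 1/(170.08 − 54.68) = 1/115.40 = 0.008666 hr

Final: 0.008666 hr


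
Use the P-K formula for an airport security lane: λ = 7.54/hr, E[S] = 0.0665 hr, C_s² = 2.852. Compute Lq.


ρ = λ·E[S] = 7.54·0.0665 = 0.5014
Lq = ρ²(1+C_s²)/(2(1−ρ)) = 0.2514·(1+2.852)/(2·0.4986)
= 0.2514·3.8520/0.9972 = 0.97118

Final: 0.97118


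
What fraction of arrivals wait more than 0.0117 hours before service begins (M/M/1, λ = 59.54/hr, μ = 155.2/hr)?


ρ = 59.54/155.2 = 0.3836
P(Wq > t) = ρ·e^{−(μ−λ)t} = 0.3836·e^{−1.1192}
= 0.3836·0.326534 = 0.125269

Final: 0.125269


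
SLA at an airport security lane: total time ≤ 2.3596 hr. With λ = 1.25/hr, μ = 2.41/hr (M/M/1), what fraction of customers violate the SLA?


W ~ Exponential(μ−λ) for M/M/1.
μ − λ = 2.41 − 1.25 = 1.1600
P(W > t) = e^{−(μ−λ)t} = e^{−2.7371} = 0.064756

Final: 0.064756


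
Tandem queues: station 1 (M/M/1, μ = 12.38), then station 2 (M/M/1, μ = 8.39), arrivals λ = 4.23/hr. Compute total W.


Each node sees arrival rate λ = 4.23/hr (tandem ⇒ throughput preserved).
W₁ = 1/(μ₁−λ) = 1/(12.38−4.23) = 0.12270 hr
W₂ = 1/(μ₂−λ) = 1/(8.39−4.23) = 0.24038 hr
W_total = W₁ + W₂ = 0.12270 + 0.24038 = 0.36308 hr

Final: 0.36308 hr


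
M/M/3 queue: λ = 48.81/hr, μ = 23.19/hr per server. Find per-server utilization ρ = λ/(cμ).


ρ = λ/(cμ) = 48.81/(3·23.19) = 48.81/69.57 = 0.7016

Final: 0.7016


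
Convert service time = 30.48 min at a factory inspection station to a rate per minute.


μ = 1/(service time) in consistent units.
1 minute = 1 min, so μ = 1/30.48 = 0.03281 per minute

Final: 0.03281 /min


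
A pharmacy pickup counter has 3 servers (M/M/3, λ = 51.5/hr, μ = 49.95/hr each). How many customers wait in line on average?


a = λ/μ = 1.0310; ρ = a/3 = 0.3437
P₀ = 0.352005
Lq = P₀·a^c·ρ / (c!·(1−ρ)²) = 0.352005·1.09601·0.3437/(6·0.43076)
= 0.05130

Final: 0.05130


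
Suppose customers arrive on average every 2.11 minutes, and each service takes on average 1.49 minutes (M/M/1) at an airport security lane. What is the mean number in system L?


λ = 60/2.11 = 28.4360 /hr
μ = 60/1.49 = 40.2685 /hr
ρ = λ/μ = 28.4360/40.2685 = 0.7062
L = ρ/(1−ρ) = 0.7062/0.2938 = 2.4032

Final: 2.4032


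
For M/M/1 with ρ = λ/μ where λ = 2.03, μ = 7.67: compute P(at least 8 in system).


ρ = 2.03/7.67 = 0.2647
P(N ≥ n) = ρ^n = 0.2647^8 = 0.00002408

Final: 0.00002408


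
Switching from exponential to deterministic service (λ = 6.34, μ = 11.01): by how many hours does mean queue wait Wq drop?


ρ = 6.34/11.01 = 0.5758
Wq(M/M/1) = ρ/(μ−λ) = 0.5758/4.67 = 0.12331 hr
Wq(M/D/1) = ρ/(2(μ−λ)) = 0.06165 hr
Savings = 0.12331 − 0.06165 = 0.06165 hr

Final: 0.06165 hr


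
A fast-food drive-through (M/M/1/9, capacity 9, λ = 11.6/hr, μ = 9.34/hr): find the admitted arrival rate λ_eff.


ρ = 1.2420; P_K = (1−ρ)ρ^9/(1−ρ^10) = 0.220025
λ_eff = λ(1 − P_K) = 11.6·(1 − 0.220025) = 11.6·0.779975 = 9.0477 /hr

Final: 9.0477 /hr


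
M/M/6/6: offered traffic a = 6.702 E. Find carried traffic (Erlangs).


B(6,6.702) = 0.312362 (Erlang-B)
Carried load = a(1 − B) = 6.702·(1 − 0.312362) = 6.702·0.687638 = 4.6086 E

Final: 4.6086 Erlangs


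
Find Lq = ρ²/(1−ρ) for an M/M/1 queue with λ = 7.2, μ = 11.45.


ρ = 7.2/11.45 = 0.6288
Lq = ρ²/(1−ρ) = 0.3954/0.3712 = 1.0653

Final: 1.0653


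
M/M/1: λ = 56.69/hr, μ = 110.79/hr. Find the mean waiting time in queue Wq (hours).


ρ = 56.69/110.79 = 0.5117
Wq = ρ/(μ−λ) = 0.5117/(110.79 − 56.69) = 0.5117/54.10 = 0.009458 hr

Final: 0.009458 hr


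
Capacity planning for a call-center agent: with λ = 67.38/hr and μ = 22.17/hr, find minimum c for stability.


Stability requires cμ > λ ⇔ c > λ/μ.
λ/μ = 67.38/22.17 = 3.0392
Minimum integer c = ⌊3.0392⌋ + 1 = 4
Check: 4·22.17 = 88.68 > 67.38, while 3·22.17 = 66.51 ≤ 67.38

Final: 4 servers


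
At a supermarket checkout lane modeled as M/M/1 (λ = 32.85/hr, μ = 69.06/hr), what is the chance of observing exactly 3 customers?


ρ = 32.85/69.06 = 0.4757
P_n = (1−ρ)·ρ^n = (1 − 0.4757)·0.4757^3 = 0.5243·0.107628 = 0.056432

Final: 0.056432


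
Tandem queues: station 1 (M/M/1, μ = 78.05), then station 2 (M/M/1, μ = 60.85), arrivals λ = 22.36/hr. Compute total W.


Each node sees arrival rate λ = 22.36/hr (tandem ⇒ throughput preserved).
W₁ = 1/(μ₁−λ) = 1/(78.05−22.36) = 0.01796 hr
W₂ = 1/(μ₂−λ) = 1/(60.85−22.36) = 0.02598 hr
W_total = W₁ + W₂ = 0.01796 + 0.02598 = 0.04394 hr

Final: 0.04394 hr


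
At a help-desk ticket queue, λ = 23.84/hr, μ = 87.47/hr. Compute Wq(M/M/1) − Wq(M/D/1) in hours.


ρ = 23.84/87.47 = 0.2726
Wq(M/M/1) = ρ/(μ−λ) = 0.2726/63.63 = 0.004283 hr
Wq(M/D/1) = ρ/(2(μ−λ)) = 0.002142 hr
Savings = 0.004283 − 0.002142 = 0.002142 hr

Final: 0.002142 hr


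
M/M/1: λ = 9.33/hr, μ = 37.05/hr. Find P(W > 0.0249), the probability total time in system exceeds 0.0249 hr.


W ~ Exponential(μ−λ) for M/M/1.
μ − λ = 37.05 − 9.33 = 27.7200
P(W > t) = e^{−(μ−λ)t} = e^{−0.6902} = 0.501462

Final: 0.501462


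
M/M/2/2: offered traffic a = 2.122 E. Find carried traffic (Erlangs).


B(2,2.122) = 0.418994 (Erlang-B)
Carried load = a(1 − B) = 2.122·(1 − 0.418994) = 2.122·0.581006 = 1.2329 E

Final: 1.2329 Erlangs


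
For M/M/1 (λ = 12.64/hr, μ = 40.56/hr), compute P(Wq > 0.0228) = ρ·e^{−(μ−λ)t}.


ρ = 12.64/40.56 = 0.3116
P(Wq > t) = ρ·e^{−(μ−λ)t} = 0.3116·e^{−0.6366}
= 0.3116·0.529101 = 0.164887

Final: 0.164887


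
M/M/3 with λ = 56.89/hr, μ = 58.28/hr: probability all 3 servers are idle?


a = λ/μ = 56.89/58.28 = 0.9761; ρ = a/c = 0.3254
Σ_{k=0}^{2} a^k/k! (terms k=0..2) = 1.00000 + 0.97615 + 0.47643 = 2.45258
Tail: a^3/(3!(1−ρ)) = 0.93014/(6·0.6746) = 0.22980
P₀ = 1/(2.45258 + 0.22980) = 1/2.68238 = 0.372803

Final: 0.372803


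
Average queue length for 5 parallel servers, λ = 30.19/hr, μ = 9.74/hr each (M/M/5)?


a = λ/μ = 3.0996; ρ = a/5 = 0.6199
P₀ = 0.041692
Lq = P₀·a^c·ρ / (c!·(1−ρ)²) = 0.041692·286.10193·0.6199/(120·0.14446)
= 0.42655

Final: 0.42655


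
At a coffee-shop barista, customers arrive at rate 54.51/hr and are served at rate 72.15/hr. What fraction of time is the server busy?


ρ = λ/μ = 54.51/72.15 = 0.7555

Final: 0.7555


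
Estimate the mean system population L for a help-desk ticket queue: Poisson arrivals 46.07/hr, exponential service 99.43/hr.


ρ = λ/μ = 46.07/99.43 = 0.4633
L = ρ/(1−ρ) = 0.4633/(1 − 0.4633) = 0.4633/0.5367 = 0.8634

Final: 0.8634


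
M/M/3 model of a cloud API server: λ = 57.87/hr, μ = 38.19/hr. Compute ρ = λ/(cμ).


ρ = λ/(cμ) = 57.87/(3·38.19) = 57.87/114.57 = 0.5051

Final: 0.5051


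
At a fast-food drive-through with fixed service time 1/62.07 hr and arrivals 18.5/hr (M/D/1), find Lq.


ρ = 18.5/62.07 = 0.2981
M/D/1: Lq = ρ²/(2(1−ρ)) = 0.08883/(2·0.7019) = 0.06328

Final: 0.06328


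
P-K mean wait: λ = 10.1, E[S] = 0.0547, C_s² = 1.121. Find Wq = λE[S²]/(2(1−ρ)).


ρ = λ·E[S] = 10.1·0.0547 = 0.5525
E[S²] = E[S]²(1+C_s²) = 0.0547²·(1+1.121) = 0.006346
Wq = λ·E[S²]/(2(1−ρ)) = 10.1·0.006346/(2·0.4475) = 0.07161 hr

Final: 0.07161 hr


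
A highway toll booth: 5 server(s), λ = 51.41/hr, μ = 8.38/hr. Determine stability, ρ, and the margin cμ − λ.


Total capacity cμ = 5·8.38 = 41.90/hr
ρ = λ/(cμ) = 51.41/41.90 = 1.2270
Stable ⇔ ρ < 1: NO
Spare capacity = cμ − λ = 41.90 − 51.41 = -9.51/hr

Final: ρ = 1.2270; unstable; margin = -9.51/hr


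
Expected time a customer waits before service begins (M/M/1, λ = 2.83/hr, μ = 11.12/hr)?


ρ = 2.83/11.12 = 0.2545
Wq = ρ/(μ−λ) = 0.2545/(11.12 − 2.83) = 0.2545/8.29 = 0.03070 hr

Final: 0.03070 hr


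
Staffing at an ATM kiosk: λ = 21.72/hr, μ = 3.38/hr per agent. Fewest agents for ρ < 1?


Stability requires cμ > λ ⇔ c > λ/μ.
λ/μ = 21.72/3.38 = 6.4260
Minimum integer c = ⌊6.4260⌋ + 1 = 7
Check: 7·3.38 = 23.66 > 21.72, while 6·3.38 = 20.28 ≤ 21.72

Final: 7 servers


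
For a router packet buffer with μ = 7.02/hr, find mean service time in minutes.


Mean service time = 1/μ = 1/7.02 hour = 0.14245 hour
In minutes: 0.14245 × 60 = 8.5470 min

Final: 8.5470 min


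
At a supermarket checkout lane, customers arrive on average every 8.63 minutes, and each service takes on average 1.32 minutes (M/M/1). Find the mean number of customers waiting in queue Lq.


λ = 60/8.63 = 6.9525 /hr
μ = 60/1.32 = 45.4545 /hr
ρ = λ/μ = 6.9525/45.4545 = 0.1530
Lq = ρ²/(1−ρ) = 0.02340/0.8470 = 0.02762

Final: 0.02762


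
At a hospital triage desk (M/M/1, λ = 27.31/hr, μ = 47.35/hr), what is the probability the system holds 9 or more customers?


ρ = 27.31/47.35 = 0.5768
P(N ≥ n) = ρ^n = 0.5768^9 = 0.007063

Final: 0.007063


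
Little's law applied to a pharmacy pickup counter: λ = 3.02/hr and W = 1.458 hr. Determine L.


L = λW = 3.02·1.458 = 4.4032

Final: 4.4032


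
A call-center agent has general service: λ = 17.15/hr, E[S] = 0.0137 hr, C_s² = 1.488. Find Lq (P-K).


ρ = λ·E[S] = 17.15·0.0137 = 0.2350
Lq = ρ²(1+C_s²)/(2(1−ρ)) = 0.05520·(1+1.488)/(2·0.7650)
= 0.05520·2.4880/1.5301 = 0.08976

Final: 0.08976


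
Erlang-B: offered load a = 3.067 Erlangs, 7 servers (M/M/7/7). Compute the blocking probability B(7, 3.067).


B(c,a) = (a^c/c!) / Σ_{k=0}^{c} a^k/k!
a^7/7! = 0.506484
Σ terms (k=0..7): 1.00000 + 3.06700 + 4.70324 + 4.80828 + 3.68675 + 2.26145 + 1.15598 + 0.50648 = 21.189197
B = 0.506484/21.189197 = 0.023903

Final: 0.023903


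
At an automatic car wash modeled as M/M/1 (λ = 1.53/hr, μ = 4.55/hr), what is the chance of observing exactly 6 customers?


ρ = 1.53/4.55 = 0.3363
P_n = (1−ρ)·ρ^n = (1 − 0.3363)·0.3363^6 = 0.6637·0.001446 = 0.0009596

Final: 0.0009596


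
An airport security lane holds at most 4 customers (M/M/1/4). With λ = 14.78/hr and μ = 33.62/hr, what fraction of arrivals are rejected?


ρ = λ/μ = 14.78/33.62 = 0.4396
P_K = (1−ρ)ρ^K/(1−ρ^(K+1)) = (0.5604·0.037351)/(1 − 0.016420)
= 0.020931/0.983580 = 0.021280

Final: 0.021280


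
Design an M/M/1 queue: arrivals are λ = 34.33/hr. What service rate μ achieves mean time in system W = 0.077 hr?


W = 1/(μ−λ) ⇒ μ − λ = 1/W = 1/0.077 = 12.9870
μ = λ + 1/W = 34.33 + 12.9870 = 47.3170 per hr

Final: 47.3170 /hr


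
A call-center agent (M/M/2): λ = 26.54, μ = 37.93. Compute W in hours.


a = 0.6997; ρ = 0.3499; P₀ = 0.481641
Lq = P₀·a^c·ρ/(c!(1−ρ)²) = 0.09759
Wq = Lq/λ = 0.09759/26.54 = 0.003677 hr
W = Wq + 1/μ = 0.003677 + 0.02636 = 0.03004 hr

Final: 0.03004 hr


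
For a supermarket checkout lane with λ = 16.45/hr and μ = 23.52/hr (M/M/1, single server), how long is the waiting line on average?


ρ = 16.45/23.52 = 0.6994
Lq = ρ²/(1−ρ) = 0.4892/0.3006 = 1.6273

Final: 1.6273


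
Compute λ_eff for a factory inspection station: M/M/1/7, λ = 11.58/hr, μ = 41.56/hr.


ρ = 0.2786; P_K = (1−ρ)ρ^7/(1−ρ^8) = 0.00009406
λ_eff = λ(1 − P_K) = 11.58·(1 − 0.00009406) = 11.58·0.999906 = 11.5789 /hr

Final: 11.5789 /hr


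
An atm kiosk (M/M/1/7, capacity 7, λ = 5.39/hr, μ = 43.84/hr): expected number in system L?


ρ = 5.39/43.84 = 0.1229
L = ρ[1 − (K+1)ρ^K + Kρ^(K+1)] / [(1−ρ)(1−ρ^(K+1))]
Numerator: 0.1229·(1 − 8·0.0000004246 + 7·0.00000005221) = 0.122947
Denominator: (0.8771)·(1.000000) = 0.877053
L = 0.122947/0.877053 = 0.1402

Final: 0.1402


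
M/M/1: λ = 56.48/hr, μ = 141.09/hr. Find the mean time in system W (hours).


W = 1/(μ−λ) = 1/(141.09 − 56.48) = 1/84.61 = 0.01182 hr

Final: 0.01182 hr


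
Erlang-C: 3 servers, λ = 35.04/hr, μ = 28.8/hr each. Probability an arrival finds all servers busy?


a = λ/μ = 1.2167; ρ = a/3 = 0.4056
P₀ = 0.288870 (from M/M/c formula)
C(c,a) = [a^c/(c!(1−ρ))]·P₀ = [1.80100/(6·0.5944)]·0.288870
= 0.50495·0.288870 = 0.145866

Final: 0.145866


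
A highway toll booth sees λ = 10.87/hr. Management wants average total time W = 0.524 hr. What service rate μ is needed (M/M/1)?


W = 1/(μ−λ) ⇒ μ − λ = 1/W = 1/0.524 = 1.9084
μ = λ + 1/W = 10.87 + 1.9084 = 12.7784 per hr

Final: 12.7784 /hr


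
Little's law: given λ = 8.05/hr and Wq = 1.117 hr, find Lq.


Lq = λWq = 8.05·1.117 = 8.9919

Final: 8.9919


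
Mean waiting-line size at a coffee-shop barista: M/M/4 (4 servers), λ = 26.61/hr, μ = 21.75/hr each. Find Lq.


a = λ/μ = 1.2234; ρ = a/4 = 0.3059
P₀ = 0.293121
Lq = P₀·a^c·ρ / (c!·(1−ρ)²) = 0.293121·2.24049·0.3059/(24·0.48183)
= 0.01737

Final: 0.01737


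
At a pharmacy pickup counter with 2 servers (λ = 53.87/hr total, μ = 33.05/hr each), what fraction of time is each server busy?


ρ = λ/(cμ) = 53.87/(2·33.05) = 53.87/66.10 = 0.8150

Final: 0.8150


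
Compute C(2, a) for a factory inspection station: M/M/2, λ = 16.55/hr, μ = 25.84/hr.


a = λ/μ = 0.6405; ρ = a/2 = 0.3202
P₀ = 0.514876 (from M/M/c formula)
C(c,a) = [a^c/(c!(1−ρ))]·P₀ = [0.41021/(2·0.6798)]·0.514876
= 0.30173·0.514876 = 0.155356

Final: 0.155356


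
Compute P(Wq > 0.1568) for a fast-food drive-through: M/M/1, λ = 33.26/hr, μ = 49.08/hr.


ρ = 33.26/49.08 = 0.6777
P(Wq > t) = ρ·e^{−(μ−λ)t} = 0.6777·e^{−2.4806}
= 0.6777·0.083695 = 0.056718

Final: 0.056718


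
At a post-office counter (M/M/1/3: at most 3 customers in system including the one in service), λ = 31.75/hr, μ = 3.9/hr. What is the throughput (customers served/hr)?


ρ = 8.1410; P_K = (1−ρ)ρ^3/(1−ρ^4) = 0.877365
λ_eff = λ(1 − P_K) = 31.75·(1 − 0.877365) = 31.75·0.122635 = 3.8937 /hr

Final: 3.8937 /hr


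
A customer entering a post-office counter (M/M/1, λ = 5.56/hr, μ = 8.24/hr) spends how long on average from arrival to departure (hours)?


W = 1/(μ−λ) = 1/(8.24 − 5.56) = 1/2.68 = 0.3731 hr

Final: 0.3731 hr


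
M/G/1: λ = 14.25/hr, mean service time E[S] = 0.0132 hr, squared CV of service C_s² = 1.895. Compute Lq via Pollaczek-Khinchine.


ρ = λ·E[S] = 14.25·0.0132 = 0.1881
Lq = ρ²(1+C_s²)/(2(1−ρ)) = 0.03538·(1+1.895)/(2·0.8119)
= 0.03538·2.8950/1.6238 = 0.06308

Final: 0.06308


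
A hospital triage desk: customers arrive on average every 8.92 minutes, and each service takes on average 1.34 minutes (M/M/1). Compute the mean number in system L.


λ = 60/8.92 = 6.7265 /hr
μ = 60/1.34 = 44.7761 /hr
ρ = λ/μ = 6.7265/44.7761 = 0.1502
L = ρ/(1−ρ) = 0.1502/0.8498 = 0.1768

Final: 0.1768


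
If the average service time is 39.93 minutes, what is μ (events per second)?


μ = 1/(service time) in consistent units.
1 second = 0.0166667 min, so μ = 0.0166667/39.93 = 0.0004174 per second

Final: 0.0004174 /sec


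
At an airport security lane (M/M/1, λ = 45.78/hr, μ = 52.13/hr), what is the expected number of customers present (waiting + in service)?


ρ = λ/μ = 45.78/52.13 = 0.8782
L = ρ/(1−ρ) = 0.8782/(1 − 0.8782) = 0.8782/0.1218 = 7.2094

Final: 7.2094


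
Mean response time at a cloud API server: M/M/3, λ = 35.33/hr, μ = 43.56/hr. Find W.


a = 0.8111; ρ = 0.2704; P₀ = 0.442116
Lq = P₀·a^c·ρ/(c!(1−ρ)²) = 0.01996
Wq = Lq/λ = 0.01996/35.33 = 0.0005651 hr
W = Wq + 1/μ = 0.0005651 + 0.02296 = 0.02352 hr

Final: 0.02352 hr


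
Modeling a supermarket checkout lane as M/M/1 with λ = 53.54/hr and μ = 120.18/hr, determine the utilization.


ρ = λ/μ = 53.54/120.18 = 0.4455

Final: 0.4455


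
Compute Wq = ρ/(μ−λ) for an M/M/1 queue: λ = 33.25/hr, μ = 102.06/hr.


ρ = 33.25/102.06 = 0.3258
Wq = ρ/(μ−λ) = 0.3258/(102.06 − 33.25) = 0.3258/68.81 = 0.004735 hr

Final: 0.004735 hr


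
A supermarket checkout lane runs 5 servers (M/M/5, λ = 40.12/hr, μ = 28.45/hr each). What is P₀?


a = λ/μ = 40.12/28.45 = 1.4102; ρ = a/c = 0.2820
Σ_{k=0}^{4} a^k/k! (terms k=0..4) = 1.00000 + 1.41019 + 0.99432 + 0.46740 + 0.16478 = 4.03669
Tail: a^5/(5!(1−ρ)) = 5.57691/(120·0.7180) = 0.06473
P₀ = 1/(4.03669 + 0.06473) = 1/4.10142 = 0.243818

Final: 0.243818


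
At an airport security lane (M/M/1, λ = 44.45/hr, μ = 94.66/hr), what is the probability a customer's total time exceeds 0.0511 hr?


W ~ Exponential(μ−λ) for M/M/1.
μ − λ = 94.66 − 44.45 = 50.2100
P(W > t) = e^{−(μ−λ)t} = e^{−2.5657} = 0.076863

Final: 0.076863


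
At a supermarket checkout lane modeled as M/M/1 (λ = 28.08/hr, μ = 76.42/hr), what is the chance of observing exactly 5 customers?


ρ = 28.08/76.42 = 0.3674
P_n = (1−ρ)·ρ^n = (1 − 0.3674)·0.3674^5 = 0.6326·0.006698 = 0.004237

Final: 0.004237


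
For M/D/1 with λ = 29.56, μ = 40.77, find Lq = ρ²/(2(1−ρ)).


ρ = 29.56/40.77 = 0.7250
M/D/1: Lq = ρ²/(2(1−ρ)) = 0.5257/(2·0.2750) = 0.95594

Final: 0.95594


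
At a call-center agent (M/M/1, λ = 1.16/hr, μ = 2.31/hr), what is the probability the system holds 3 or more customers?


ρ = 1.16/2.31 = 0.5022
P(N ≥ n) = ρ^n = 0.5022^3 = 0.126630

Final: 0.126630


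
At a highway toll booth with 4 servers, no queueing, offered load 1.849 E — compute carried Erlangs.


B(4,1.849) = 0.079851 (Erlang-B)
Carried load = a(1 − B) = 1.849·(1 − 0.079851) = 1.849·0.920149 = 1.7014 E

Final: 1.7014 Erlangs


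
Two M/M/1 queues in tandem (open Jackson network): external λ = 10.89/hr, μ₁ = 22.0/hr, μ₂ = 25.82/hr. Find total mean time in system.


Each node sees arrival rate λ = 10.89/hr (tandem ⇒ throughput preserved).
W₁ = 1/(μ₁−λ) = 1/(22.0−10.89) = 0.09001 hr
W₂ = 1/(μ₂−λ) = 1/(25.82−10.89) = 0.06698 hr
W_total = W₁ + W₂ = 0.09001 + 0.06698 = 0.15699 hr

Final: 0.15699 hr


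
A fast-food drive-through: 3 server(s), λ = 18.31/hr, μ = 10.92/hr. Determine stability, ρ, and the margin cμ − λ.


Total capacity cμ = 3·10.92 = 32.76/hr
ρ = λ/(cμ) = 18.31/32.76 = 0.5589
Stable ⇔ ρ < 1: YES
Spare capacity = cμ − λ = 32.76 − 18.31 = 14.45/hr

Final: ρ = 0.5589; stable; margin = 14.45/hr


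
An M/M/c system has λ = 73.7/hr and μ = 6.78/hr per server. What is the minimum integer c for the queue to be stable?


Stability requires cμ > λ ⇔ c > λ/μ.
λ/μ = 73.7/6.78 = 10.8702
Minimum integer c = ⌊10.8702⌋ + 1 = 11
Check: 11·6.78 = 74.58 > 73.7, while 10·6.78 = 67.80 ≤ 73.7

Final: 11 servers


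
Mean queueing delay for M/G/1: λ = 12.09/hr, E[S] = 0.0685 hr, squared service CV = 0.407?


ρ = λ·E[S] = 12.09·0.0685 = 0.8282
E[S²] = E[S]²(1+C_s²) = 0.0685²·(1+0.407) = 0.006602
Wq = λ·E[S²]/(2(1−ρ)) = 12.09·0.006602/(2·0.1718) = 0.23225 hr

Final: 0.23225 hr


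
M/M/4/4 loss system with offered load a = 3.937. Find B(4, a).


B(c,a) = (a^c/c!) / Σ_{k=0}^{c} a^k/k!
a^4/4! = 10.010377
Σ terms (k=0..4): 1.00000 + 3.93700 + 7.74998 + 10.17056 + 10.01038 = 32.867924
B = 10.010377/32.867924 = 0.304564

Final: 0.304564


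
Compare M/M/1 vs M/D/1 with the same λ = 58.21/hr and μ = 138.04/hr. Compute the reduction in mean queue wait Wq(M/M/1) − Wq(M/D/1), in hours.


ρ = 58.21/138.04 = 0.4217
Wq(M/M/1) = ρ/(μ−λ) = 0.4217/79.83 = 0.005282 hr
Wq(M/D/1) = ρ/(2(μ−λ)) = 0.002641 hr
Savings = 0.005282 − 0.002641 = 0.002641 hr

Final: 0.002641 hr


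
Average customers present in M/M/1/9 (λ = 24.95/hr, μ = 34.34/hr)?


ρ = 24.95/34.34 = 0.7266
L = ρ[1 − (K+1)ρ^K + Kρ^(K+1)] / [(1−ρ)(1−ρ^(K+1))]
Numerator: 0.7266·(1 − 10·0.056420 + 9·0.040992) = 0.584684
Denominator: (0.2734)·(0.959008) = 0.262233
L = 0.584684/0.262233 = 2.2296

Final: 2.2296


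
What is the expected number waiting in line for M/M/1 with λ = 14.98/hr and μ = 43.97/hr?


ρ = 14.98/43.97 = 0.3407
Lq = ρ²/(1−ρ) = 0.1161/0.6593 = 0.1760

Final: 0.1760


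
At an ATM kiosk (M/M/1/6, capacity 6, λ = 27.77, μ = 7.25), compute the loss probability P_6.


ρ = λ/μ = 27.77/7.25 = 3.8303
P_K = (1−ρ)ρ^K/(1−ρ^(K+1)) = (-2.8303·3158.109900)/(1 − 12096.649920)
= -8938.540020/-12095.649920 = 0.738988

Final: 0.738988


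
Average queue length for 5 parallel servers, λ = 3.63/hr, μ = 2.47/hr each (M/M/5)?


a = λ/μ = 1.4696; ρ = a/5 = 0.2939
P₀ = 0.229681
Lq = P₀·a^c·ρ / (c!·(1−ρ)²) = 0.229681·6.85565·0.2939/(120·0.49854)
= 0.007736

Final: 0.007736


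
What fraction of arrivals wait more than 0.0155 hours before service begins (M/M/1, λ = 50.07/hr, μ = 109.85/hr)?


ρ = 50.07/109.85 = 0.4558
P(Wq > t) = ρ·e^{−(μ−λ)t} = 0.4558·e^{−0.9266}
= 0.4558·0.395901 = 0.180453

Final: 0.180453


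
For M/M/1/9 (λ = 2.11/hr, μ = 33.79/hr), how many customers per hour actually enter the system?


ρ = 0.06244; P_K = (1−ρ)ρ^9/(1−ρ^10) = 1.353e-11
λ_eff = λ(1 − P_K) = 2.11·(1 − 1.353e-11) = 2.11·1.000000 = 2.1100 /hr

Final: 2.1100 /hr


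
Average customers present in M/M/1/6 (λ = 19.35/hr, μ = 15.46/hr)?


ρ = 19.35/15.46 = 1.2516
L = ρ[1 − (K+1)ρ^K + Kρ^(K+1)] / [(1−ρ)(1−ρ^(K+1))]
Numerator: 1.2516·(1 − 7·3.844403 + 6·4.811720) = 3.704163
Denominator: (-0.2516)·(-3.811720) = 0.959094
L = 3.704163/0.959094 = 3.8621

Final: 3.8621


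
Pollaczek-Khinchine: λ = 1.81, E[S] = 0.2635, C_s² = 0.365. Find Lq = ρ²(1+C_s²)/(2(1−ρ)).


ρ = λ·E[S] = 1.81·0.2635 = 0.4769
Lq = ρ²(1+C_s²)/(2(1−ρ)) = 0.2275·(1+0.365)/(2·0.5231)
= 0.2275·1.3650/1.0461 = 0.29680

Final: 0.29680


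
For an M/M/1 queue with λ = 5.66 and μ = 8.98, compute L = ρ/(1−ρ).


ρ = λ/μ = 5.66/8.98 = 0.6303
L = ρ/(1−ρ) = 0.6303/(1 − 0.6303) = 0.6303/0.3697 = 1.7048

Final: 1.7048


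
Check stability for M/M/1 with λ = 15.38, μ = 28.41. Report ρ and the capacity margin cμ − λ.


Total capacity cμ = 1·28.41 = 28.41/hr
ρ = λ/(cμ) = 15.38/28.41 = 0.5414
Stable ⇔ ρ < 1: YES
Spare capacity = cμ − λ = 28.41 − 15.38 = 13.03/hr

Final: ρ = 0.5414; stable; margin = 13.03/hr


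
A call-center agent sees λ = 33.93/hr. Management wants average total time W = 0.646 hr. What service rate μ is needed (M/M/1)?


W = 1/(μ−λ) ⇒ μ − λ = 1/W = 1/0.646 = 1.5480
μ = λ + 1/W = 33.93 + 1.5480 = 35.4780 per hr

Final: 35.4780 /hr


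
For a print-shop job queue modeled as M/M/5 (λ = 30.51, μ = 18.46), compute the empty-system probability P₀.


a = λ/μ = 30.51/18.46 = 1.6528; ρ = a/c = 0.3306
Σ_{k=0}^{4} a^k/k! (terms k=0..4) = 1.00000 + 1.65276 + 1.36581 + 0.75245 + 0.31091 = 5.08194
Tail: a^5/(5!(1−ρ)) = 12.33254/(120·0.6694) = 0.15352
P₀ = 1/(5.08194 + 0.15352) = 1/5.23545 = 0.191005

Final: 0.191005


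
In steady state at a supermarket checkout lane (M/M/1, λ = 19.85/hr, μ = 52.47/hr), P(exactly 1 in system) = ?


ρ = 19.85/52.47 = 0.3783
P_n = (1−ρ)·ρ^n = (1 − 0.3783)·0.3783^1 = 0.6217·0.378311 = 0.235192

Final: 0.235192


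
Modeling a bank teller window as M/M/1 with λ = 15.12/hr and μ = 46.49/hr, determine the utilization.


ρ = λ/μ = 15.12/46.49 = 0.3252

Final: 0.3252


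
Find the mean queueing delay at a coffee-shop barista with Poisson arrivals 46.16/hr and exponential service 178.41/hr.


ρ = 46.16/178.41 = 0.2587
Wq = ρ/(μ−λ) = 0.2587/(178.41 − 46.16) = 0.2587/132.25 = 0.001956 hr

Final: 0.001956 hr


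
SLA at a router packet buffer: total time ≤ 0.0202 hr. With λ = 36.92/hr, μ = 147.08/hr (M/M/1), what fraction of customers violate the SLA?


W ~ Exponential(μ−λ) for M/M/1.
μ − λ = 147.08 − 36.92 = 110.1600
P(W > t) = e^{−(μ−λ)t} = e^{−2.2252} = 0.108042

Final: 0.108042


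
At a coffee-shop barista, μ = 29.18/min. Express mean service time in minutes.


Mean service time = 1/μ = 1/29.18 minute = 0.03427 minute
In minutes: 0.03427 × 1 = 0.03427 min

Final: 0.03427 min


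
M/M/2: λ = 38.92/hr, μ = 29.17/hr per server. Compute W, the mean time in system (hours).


a = 1.3342; ρ = 0.6671; P₀ = 0.199671
Lq = P₀·a^c·ρ/(c!(1−ρ)²) = 1.07004
Wq = Lq/λ = 1.07004/38.92 = 0.02749 hr
W = Wq + 1/μ = 0.02749 + 0.03428 = 0.06178 hr

Final: 0.06178 hr


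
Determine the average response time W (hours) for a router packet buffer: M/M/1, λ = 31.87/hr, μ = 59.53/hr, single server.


W = 1/(μ−λ) = 1/(59.53 − 31.87) = 1/27.66 = 0.03615 hr

Final: 0.03615 hr


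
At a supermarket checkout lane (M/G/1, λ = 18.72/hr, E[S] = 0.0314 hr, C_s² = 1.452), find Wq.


ρ = λ·E[S] = 18.72·0.0314 = 0.5878
E[S²] = E[S]²(1+C_s²) = 0.0314²·(1+1.452) = 0.002418
Wq = λ·E[S²]/(2(1−ρ)) = 18.72·0.002418/(2·0.4122) = 0.05490 hr

Final: 0.05490 hr


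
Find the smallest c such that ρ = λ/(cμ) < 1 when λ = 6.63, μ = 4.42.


Stability requires cμ > λ ⇔ c > λ/μ.
λ/μ = 6.63/4.42 = 1.5000
Minimum integer c = ⌊1.5000⌋ + 1 = 2
Check: 2·4.42 = 8.84 > 6.63, while 1·4.42 = 4.42 ≤ 6.63

Final: 2 servers


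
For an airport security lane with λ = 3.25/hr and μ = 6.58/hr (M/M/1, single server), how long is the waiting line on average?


ρ = 3.25/6.58 = 0.4939
Lq = ρ²/(1−ρ) = 0.2440/0.5061 = 0.4821

Final: 0.4821


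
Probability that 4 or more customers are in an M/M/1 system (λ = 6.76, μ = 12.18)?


ρ = 6.76/12.18 = 0.5550
P(N ≥ n) = ρ^n = 0.5550^4 = 0.094885

Final: 0.094885


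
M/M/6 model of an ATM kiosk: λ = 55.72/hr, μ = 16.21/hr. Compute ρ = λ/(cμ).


ρ = λ/(cμ) = 55.72/(6·16.21) = 55.72/97.26 = 0.5729

Final: 0.5729


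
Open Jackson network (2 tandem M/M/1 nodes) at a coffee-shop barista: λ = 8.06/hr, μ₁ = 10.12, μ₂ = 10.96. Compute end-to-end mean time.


Each node sees arrival rate λ = 8.06/hr (tandem ⇒ throughput preserved).
W₁ = 1/(μ₁−λ) = 1/(10.12−8.06) = 0.48544 hr
W₂ = 1/(μ₂−λ) = 1/(10.96−8.06) = 0.34483 hr
W_total = W₁ + W₂ = 0.48544 + 0.34483 = 0.83026 hr

Final: 0.83026 hr


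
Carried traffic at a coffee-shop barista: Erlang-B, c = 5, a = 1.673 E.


B(5,1.673) = 0.020652 (Erlang-B)
Carried load = a(1 − B) = 1.673·(1 − 0.020652) = 1.673·0.979348 = 1.6384 E

Final: 1.6384 Erlangs


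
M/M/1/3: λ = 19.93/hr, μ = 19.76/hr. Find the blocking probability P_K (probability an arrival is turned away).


ρ = λ/μ = 19.93/19.76 = 1.0086
P_K = (1−ρ)ρ^K/(1−ρ^(K+1)) = (-0.008603·1.026032)/(1 − 1.034860)
= -0.008827/-0.034860 = 0.253222

Final: 0.253222


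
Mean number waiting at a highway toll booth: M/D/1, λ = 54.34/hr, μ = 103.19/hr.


ρ = 54.34/103.19 = 0.5266
M/D/1: Lq = ρ²/(2(1−ρ)) = 0.2773/(2·0.4734) = 0.29289

Final: 0.29289


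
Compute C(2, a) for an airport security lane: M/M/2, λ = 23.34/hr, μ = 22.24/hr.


a = λ/μ = 1.0495; ρ = a/2 = 0.5247
P₀ = 0.311707 (from M/M/c formula)
C(c,a) = [a^c/(c!(1−ρ))]·P₀ = [1.10137/(2·0.4753)]·0.311707
= 1.15868·0.311707 = 0.361168

Final: 0.361168


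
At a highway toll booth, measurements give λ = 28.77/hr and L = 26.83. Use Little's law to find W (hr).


W = L/λ = 26.83/28.77 = 0.9326 hr

Final: 0.9326 hr


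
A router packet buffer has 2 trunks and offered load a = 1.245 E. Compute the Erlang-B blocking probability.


B(c,a) = (a^c/c!) / Σ_{k=0}^{c} a^k/k!
a^2/2! = 0.775013
Σ terms (k=0..2): 1.00000 + 1.24500 + 0.77501 = 3.020012
B = 0.775013/3.020012 = 0.256626

Final: 0.256626


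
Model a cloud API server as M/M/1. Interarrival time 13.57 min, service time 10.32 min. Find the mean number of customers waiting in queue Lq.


λ = 60/13.57 = 4.4215 /hr
μ = 60/10.32 = 5.8140 /hr
ρ = λ/μ = 4.4215/5.8140 = 0.7605
Lq = ρ²/(1−ρ) = 0.5784/0.2395 = 2.4149

Final: 2.4149


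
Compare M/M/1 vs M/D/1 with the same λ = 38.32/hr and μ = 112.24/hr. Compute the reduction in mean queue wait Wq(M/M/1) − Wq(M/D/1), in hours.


ρ = 38.32/112.24 = 0.3414
Wq(M/M/1) = ρ/(μ−λ) = 0.3414/73.92 = 0.004619 hr
Wq(M/D/1) = ρ/(2(μ−λ)) = 0.002309 hr
Savings = 0.004619 − 0.002309 = 0.002309 hr

Final: 0.002309 hr


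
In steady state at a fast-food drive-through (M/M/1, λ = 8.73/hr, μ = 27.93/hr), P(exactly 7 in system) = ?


ρ = 8.73/27.93 = 0.3126
P_n = (1−ρ)·ρ^n = (1 − 0.3126)·0.3126^7 = 0.6874·0.0002915 = 0.0002004

Final: 0.0002004


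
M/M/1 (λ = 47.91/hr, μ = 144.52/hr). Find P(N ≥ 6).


ρ = 47.91/144.52 = 0.3315
P(N ≥ n) = ρ^n = 0.3315^6 = 0.001327

Final: 0.001327


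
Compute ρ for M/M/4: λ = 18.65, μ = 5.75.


ρ = λ/(cμ) = 18.65/(4·5.75) = 18.65/23.00 = 0.8109

Final: 0.8109


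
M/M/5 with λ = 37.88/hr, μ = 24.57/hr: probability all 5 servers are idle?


a = λ/μ = 37.88/24.57 = 1.5417; ρ = a/c = 0.3083
Σ_{k=0}^{4} a^k/k! (terms k=0..4) = 1.00000 + 1.54172 + 1.18845 + 0.61075 + 0.23540 = 4.57631
Tail: a^5/(5!(1−ρ)) = 8.71012/(120·0.6917) = 0.10494
P₀ = 1/(4.57631 + 0.10494) = 1/4.68126 = 0.213618

Final: 0.213618


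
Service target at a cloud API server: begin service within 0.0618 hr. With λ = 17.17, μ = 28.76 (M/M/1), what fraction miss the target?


ρ = 17.17/28.76 = 0.5970
P(Wq > t) = ρ·e^{−(μ−λ)t} = 0.5970·e^{−0.7163}
= 0.5970·0.488575 = 0.291684

Final: 0.291684


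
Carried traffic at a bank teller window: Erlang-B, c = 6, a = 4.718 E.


B(6,4.718) = 0.170592 (Erlang-B)
Carried load = a(1 − B) = 4.718·(1 − 0.170592) = 4.718·0.829408 = 3.9131 E

Final: 3.9131 Erlangs


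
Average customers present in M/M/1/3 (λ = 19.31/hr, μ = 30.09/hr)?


ρ = 19.31/30.09 = 0.6417
L = ρ[1 − (K+1)ρ^K + Kρ^(K+1)] / [(1−ρ)(1−ρ^(K+1))]
Numerator: 0.6417·(1 − 4·0.264290 + 3·0.169606) = 0.289848
Denominator: (0.3583)·(0.830394) = 0.297496
L = 0.289848/0.297496 = 0.9743

Final: 0.9743


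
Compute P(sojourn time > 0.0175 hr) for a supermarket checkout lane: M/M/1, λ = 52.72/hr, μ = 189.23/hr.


W ~ Exponential(μ−λ) for M/M/1.
μ − λ = 189.23 − 52.72 = 136.5100
P(W > t) = e^{−(μ−λ)t} = e^{−2.3889} = 0.091728

Final: 0.091728


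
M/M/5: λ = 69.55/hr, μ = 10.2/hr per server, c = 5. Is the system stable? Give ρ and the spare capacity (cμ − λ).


Total capacity cμ = 5·10.2 = 51.00/hr
ρ = λ/(cμ) = 69.55/51.00 = 1.3637
Stable ⇔ ρ < 1: NO
Spare capacity = cμ − λ = 51.00 − 69.55 = -18.55/hr

Final: ρ = 1.3637; unstable; margin = -18.55/hr


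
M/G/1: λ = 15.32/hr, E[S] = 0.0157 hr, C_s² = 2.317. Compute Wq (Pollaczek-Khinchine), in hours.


ρ = λ·E[S] = 15.32·0.0157 = 0.2405
E[S²] = E[S]²(1+C_s²) = 0.0157²·(1+2.317) = 0.0008176
Wq = λ·E[S²]/(2(1−ρ)) = 15.32·0.0008176/(2·0.7595) = 0.008246 hr

Final: 0.008246 hr


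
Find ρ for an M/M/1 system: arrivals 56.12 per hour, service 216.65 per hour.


ρ = λ/μ = 56.12/216.65 = 0.2590

Final: 0.2590


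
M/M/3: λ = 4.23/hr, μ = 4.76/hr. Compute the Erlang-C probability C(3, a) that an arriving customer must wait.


a = λ/μ = 0.8887; ρ = a/3 = 0.2962
P₀ = 0.408213 (from M/M/c formula)
C(c,a) = [a^c/(c!(1−ρ))]·P₀ = [0.70178/(6·0.7038)]·0.408213
= 0.16619·0.408213 = 0.067842

Final: 0.067842


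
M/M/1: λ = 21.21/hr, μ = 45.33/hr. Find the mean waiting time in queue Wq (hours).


ρ = 21.21/45.33 = 0.4679
Wq = ρ/(μ−λ) = 0.4679/(45.33 − 21.21) = 0.4679/24.12 = 0.01940 hr

Final: 0.01940 hr


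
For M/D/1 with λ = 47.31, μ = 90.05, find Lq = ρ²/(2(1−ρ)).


ρ = 47.31/90.05 = 0.5254
M/D/1: Lq = ρ²/(2(1−ρ)) = 0.2760/(2·0.4746) = 0.29078

Final: 0.29078


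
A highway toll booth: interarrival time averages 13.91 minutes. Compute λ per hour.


λ = 1/(interarrival time) in consistent units.
1 hour = 60 min, so λ = 60/13.91 = 4.3134 per hour

Final: 4.3134 /hr


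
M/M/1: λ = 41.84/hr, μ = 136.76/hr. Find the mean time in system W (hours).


W = 1/(μ−λ) = 1/(136.76 − 41.84) = 1/94.92 = 0.01054 hr

Final: 0.01054 hr


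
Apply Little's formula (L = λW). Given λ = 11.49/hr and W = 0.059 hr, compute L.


L = λW = 11.49·0.059 = 0.6779

Final: 0.6779


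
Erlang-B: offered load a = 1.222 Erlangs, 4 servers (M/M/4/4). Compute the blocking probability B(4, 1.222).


B(c,a) = (a^c/c!) / Σ_{k=0}^{c} a^k/k!
a^4/4! = 0.092912
Σ terms (k=0..4): 1.00000 + 1.22200 + 0.74664 + 0.30413 + 0.09291 = 3.365687
B = 0.092912/3.365687 = 0.027606

Final: 0.027606


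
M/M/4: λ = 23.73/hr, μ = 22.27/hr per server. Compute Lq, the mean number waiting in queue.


a = λ/μ = 1.0656; ρ = a/4 = 0.2664
P₀ = 0.343864
Lq = P₀·a^c·ρ / (c!·(1−ρ)²) = 0.343864·1.28917·0.2664/(24·0.53818)
= 0.009143

Final: 0.009143


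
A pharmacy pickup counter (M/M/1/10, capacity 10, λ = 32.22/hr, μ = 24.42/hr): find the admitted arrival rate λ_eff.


ρ = 1.3194; P_K = (1−ρ)ρ^10/(1−ρ^11) = 0.254133
λ_eff = λ(1 − P_K) = 32.22·(1 − 0.254133) = 32.22·0.745867 = 24.0318 /hr

Final: 24.0318 /hr


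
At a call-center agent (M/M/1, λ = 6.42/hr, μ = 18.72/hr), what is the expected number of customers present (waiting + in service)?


ρ = λ/μ = 6.42/18.72 = 0.3429
L = ρ/(1−ρ) = 0.3429/(1 − 0.3429) = 0.3429/0.6571 = 0.5220

Final: 0.5220


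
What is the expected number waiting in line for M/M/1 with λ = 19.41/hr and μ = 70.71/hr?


ρ = 19.41/70.71 = 0.2745
Lq = ρ²/(1−ρ) = 0.07535/0.7255 = 0.1039

Final: 0.1039


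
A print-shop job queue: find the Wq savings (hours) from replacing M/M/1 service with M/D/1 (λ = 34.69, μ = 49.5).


ρ = 34.69/49.5 = 0.7008
Wq(M/M/1) = ρ/(μ−λ) = 0.7008/14.81 = 0.04732 hr
Wq(M/D/1) = ρ/(2(μ−λ)) = 0.02366 hr
Savings = 0.04732 − 0.02366 = 0.02366 hr

Final: 0.02366 hr


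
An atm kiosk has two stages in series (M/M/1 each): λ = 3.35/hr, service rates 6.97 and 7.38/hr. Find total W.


Each node sees arrival rate λ = 3.35/hr (tandem ⇒ throughput preserved).
W₁ = 1/(μ₁−λ) = 1/(6.97−3.35) = 0.27624 hr
W₂ = 1/(μ₂−λ) = 1/(7.38−3.35) = 0.24814 hr
W_total = W₁ + W₂ = 0.27624 + 0.24814 = 0.52438 hr

Final: 0.52438 hr


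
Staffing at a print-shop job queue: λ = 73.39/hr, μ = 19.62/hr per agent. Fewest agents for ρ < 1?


Stability requires cμ > λ ⇔ c > λ/μ.
λ/μ = 73.39/19.62 = 3.7406
Minimum integer c = ⌊3.7406⌋ + 1 = 4
Check: 4·19.62 = 78.48 > 73.39, while 3·19.62 = 58.86 ≤ 73.39

Final: 4 servers


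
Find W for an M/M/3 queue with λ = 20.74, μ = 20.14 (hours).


a = 1.0298; ρ = 0.3433; P₀ = 0.352464
Lq = P₀·a^c·ρ/(c!(1−ρ)²) = 0.05106
Wq = Lq/λ = 0.05106/20.74 = 0.002462 hr
W = Wq + 1/μ = 0.002462 + 0.04965 = 0.05211 hr

Final: 0.05211 hr


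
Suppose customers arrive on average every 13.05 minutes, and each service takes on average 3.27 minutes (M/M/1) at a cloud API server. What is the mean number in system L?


λ = 60/13.05 = 4.5977 /hr
μ = 60/3.27 = 18.3486 /hr
ρ = λ/μ = 4.5977/18.3486 = 0.2506
L = ρ/(1−ρ) = 0.2506/0.7494 = 0.3344

Final: 0.3344


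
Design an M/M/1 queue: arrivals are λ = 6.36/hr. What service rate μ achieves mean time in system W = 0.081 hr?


W = 1/(μ−λ) ⇒ μ − λ = 1/W = 1/0.081 = 12.3457
μ = λ + 1/W = 6.36 + 12.3457 = 18.7057 per hr

Final: 18.7057 /hr


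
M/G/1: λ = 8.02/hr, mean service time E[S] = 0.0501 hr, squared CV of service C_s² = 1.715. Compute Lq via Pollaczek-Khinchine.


ρ = λ·E[S] = 8.02·0.0501 = 0.4018
Lq = ρ²(1+C_s²)/(2(1−ρ)) = 0.1614·(1+1.715)/(2·0.5982)
= 0.1614·2.7150/1.1964 = 0.36637

Final: 0.36637


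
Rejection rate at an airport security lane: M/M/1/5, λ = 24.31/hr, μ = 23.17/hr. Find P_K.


ρ = λ/μ = 24.31/23.17 = 1.0492
P_K = (1−ρ)ρ^K/(1−ρ^(K+1)) = (-0.04920·1.271436)/(1 − 1.333993)
= -0.062557/-0.333993 = 0.187299

Final: 0.187299


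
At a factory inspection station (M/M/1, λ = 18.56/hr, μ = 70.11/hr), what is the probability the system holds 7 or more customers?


ρ = 18.56/70.11 = 0.2647
P(N ≥ n) = ρ^n = 0.2647^7 = 0.00009111

Final: 0.00009111


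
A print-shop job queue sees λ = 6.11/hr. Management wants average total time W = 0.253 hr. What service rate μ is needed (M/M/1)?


W = 1/(μ−λ) ⇒ μ − λ = 1/W = 1/0.253 = 3.9526
μ = λ + 1/W = 6.11 + 3.9526 = 10.0626 per hr

Final: 10.0626 /hr


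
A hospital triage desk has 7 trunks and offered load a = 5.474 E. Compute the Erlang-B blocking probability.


B(c,a) = (a^c/c!) / Σ_{k=0}^{c} a^k/k!
a^7/7! = 29.221534
Σ terms (k=0..7): 1.00000 + 5.47400 + 14.98234 + 27.33777 + 37.41174 + 40.95838 + 37.36769 + 29.22153 = 193.753453
B = 29.221534/193.753453 = 0.150818

Final: 0.150818


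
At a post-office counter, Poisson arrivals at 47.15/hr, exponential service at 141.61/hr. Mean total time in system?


W = 1/(μ−λ) = 1/(141.61 − 47.15) = 1/94.46 = 0.01059 hr

Final: 0.01059 hr


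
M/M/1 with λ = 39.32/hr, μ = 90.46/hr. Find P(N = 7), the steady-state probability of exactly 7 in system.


ρ = 39.32/90.46 = 0.4347
P_n = (1−ρ)·ρ^n = (1 − 0.4347)·0.4347^7 = 0.5653·0.002932 = 0.001657

Final: 0.001657


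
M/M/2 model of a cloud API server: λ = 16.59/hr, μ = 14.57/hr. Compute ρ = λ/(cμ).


ρ = λ/(cμ) = 16.59/(2·14.57) = 16.59/29.14 = 0.5693

Final: 0.5693


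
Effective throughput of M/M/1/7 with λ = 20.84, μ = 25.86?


ρ = 0.8059; P_K = (1−ρ)ρ^7/(1−ρ^8) = 0.052123
λ_eff = λ(1 − P_K) = 20.84·(1 − 0.052123) = 20.84·0.947877 = 19.7538 /hr

Final: 19.7538 /hr


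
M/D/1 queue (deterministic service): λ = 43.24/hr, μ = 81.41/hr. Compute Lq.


ρ = 43.24/81.41 = 0.5311
M/D/1: Lq = ρ²/(2(1−ρ)) = 0.2821/(2·0.4689) = 0.30084

Final: 0.30084


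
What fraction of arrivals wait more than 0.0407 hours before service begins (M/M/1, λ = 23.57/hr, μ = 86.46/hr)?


ρ = 23.57/86.46 = 0.2726
P(Wq > t) = ρ·e^{−(μ−λ)t} = 0.2726·e^{−2.5596}
= 0.2726·0.077334 = 0.021082

Final: 0.021082
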